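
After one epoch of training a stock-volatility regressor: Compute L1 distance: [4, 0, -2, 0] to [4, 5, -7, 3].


d = |4-4| + |0-5| + |-2+ 7| + |0-3|
  = 0 + 5 + 5 + 3
  = 13

13


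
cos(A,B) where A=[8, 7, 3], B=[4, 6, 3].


A·B = 8·4 + 7·6 + 3·3 = 83
‖A‖ = √122 = 11.0454, ‖B‖ = √61 = 7.8102
cos = 83/(√122·√61) = 83/√7442 = 0.9621

0.9621


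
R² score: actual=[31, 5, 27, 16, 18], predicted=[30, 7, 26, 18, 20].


ȳ = 19.4
SS_res = Σ(y-ŷ)² = 14
SS_tot = Σ(y-ȳ)² = 413.2
R² = 1 - SS_res/SS_tot = 1 - 0.0339 = 0.9661

0.9661


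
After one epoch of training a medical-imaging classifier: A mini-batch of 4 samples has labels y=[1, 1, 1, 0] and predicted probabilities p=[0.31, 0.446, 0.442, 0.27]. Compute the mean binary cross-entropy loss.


L[0] = -ln(0.31) = 1.1712
L[1] = -ln(0.446) = 0.8074
L[2] = -ln(0.442) = 0.8164
L[3] = -ln(1-0.27) = -ln(0.73) = 0.3147
mean = (1.1712 + 0.8074 + 0.8164 + 0.3147)/4 = 0.7774

0.7774


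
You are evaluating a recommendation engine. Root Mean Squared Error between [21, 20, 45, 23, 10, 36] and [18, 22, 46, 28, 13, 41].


MSE = 73/6 = 12.1667
RMSE = √(73/6) = 3.4881

3.4881


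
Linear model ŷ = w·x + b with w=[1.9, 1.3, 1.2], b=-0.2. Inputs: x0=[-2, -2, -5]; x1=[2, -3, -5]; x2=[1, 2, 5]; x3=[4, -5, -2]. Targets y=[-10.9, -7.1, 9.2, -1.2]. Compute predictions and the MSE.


ŷ0 = (1.9)·(-2) + (1.3)·(-2) + (1.2)·(-5) - 0.2 = -12.6
ŷ1 = (1.9)·(2) + (1.3)·(-3) + (1.2)·(-5) - 0.2 = -6.3
ŷ2 = (1.9)·(1) + (1.3)·(2) + (1.2)·(5) - 0.2 = 10.3
ŷ3 = (1.9)·(4) + (1.3)·(-5) + (1.2)·(-2) - 0.2 = -1.5
errors² = [2.89, 0.64, 1.21, 0.09]
MSE = 4.8300/4 = 1.2075

1.2075


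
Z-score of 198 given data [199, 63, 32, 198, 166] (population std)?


μ = 131.6, σ = 70.3722
z = (198 - 131.6)/70.3722 = 0.9436

0.9436


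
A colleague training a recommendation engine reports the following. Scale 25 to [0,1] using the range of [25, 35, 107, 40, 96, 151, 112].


min=25, max=151
(25-25)/(151-25) = 0/126 = 0.0

0.0


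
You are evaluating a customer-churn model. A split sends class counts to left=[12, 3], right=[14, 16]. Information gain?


Parent = [26, 19], H_parent = 0.9825
H_left = 0.7219 (n=15), H_right = 0.9968 (n=30)
H_children = (15/45)·0.7219 + (30/45)·0.9968 = 0.9052
IG = 0.9825 - 0.9052 = 0.0773

0.0773


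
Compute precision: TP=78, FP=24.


Precision = TP/(TP+FP)
= 78/(78+24)
= 78/102 = 76.47%

76.47%


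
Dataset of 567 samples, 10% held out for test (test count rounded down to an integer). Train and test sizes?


Test = ⌊567·10/100⌋ = 56
Train = 567 - 56 = 511

Train: 511, Test: 56


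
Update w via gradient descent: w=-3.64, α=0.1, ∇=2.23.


w_new = w - α·∇
= -3.64 - 0.1·2.23
= -3.64 - 0.223
= -3.863

-3.863


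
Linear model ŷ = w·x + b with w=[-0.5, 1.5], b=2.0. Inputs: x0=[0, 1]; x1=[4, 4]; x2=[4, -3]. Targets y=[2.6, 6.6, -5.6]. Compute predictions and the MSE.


ŷ0 = (-0.5)·(0) + (1.5)·(1) + 2.0 = 3.5
ŷ1 = (-0.5)·(4) + (1.5)·(4) + 2.0 = 6.0
ŷ2 = (-0.5)·(4) + (1.5)·(-3) + 2.0 = -4.5
errors² = [0.81, 0.36, 1.21]
MSE = 2.3800/3 = 0.7933

0.7933


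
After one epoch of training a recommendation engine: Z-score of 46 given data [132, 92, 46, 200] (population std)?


μ = 117.5, σ = 56.5221
z = (46 - 117.5)/56.5221 = -1.265

-1.265


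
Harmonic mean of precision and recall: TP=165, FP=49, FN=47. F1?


Precision = 165/214 = 0.771
Recall = 165/212 = 0.7783
F1 = 2·P·R/(P+R) = 2·TP/(2·TP+FP+FN) = 330/(330+49+47) = 330/426 = 0.7746

0.7746


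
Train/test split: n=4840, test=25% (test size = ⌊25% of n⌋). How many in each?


Test = ⌊4840·25/100⌋ = 1210
Train = 4840 - 1210 = 3630

Train: 3630, Test: 1210


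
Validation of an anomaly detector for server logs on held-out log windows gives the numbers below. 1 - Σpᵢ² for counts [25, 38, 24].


Probabilities: [25/87, 38/87, 24/87] ≈ [0.2874, 0.4368, 0.2759]
Σpᵢ² = (625 + 1444 + 576)/87² = 2645/7569
Gini = 1 - Σpᵢ² = 1 - 2645/7569 = 0.6505

0.6505


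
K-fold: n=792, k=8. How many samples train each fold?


Fold size = 792/8 = 99
Training per fold = 792 - 99 = 693

693


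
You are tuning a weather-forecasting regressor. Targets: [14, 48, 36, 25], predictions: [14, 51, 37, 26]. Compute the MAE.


Absolute errors: |14-14|=0, |48-51|=3, |36-37|=1, |25-26|=1
Sum = 5
MAE = 5/4 = 5/4

5/4


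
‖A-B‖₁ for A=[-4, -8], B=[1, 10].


d = |-4-1| + |-8-10|
  = 5 + 18
  = 23

23


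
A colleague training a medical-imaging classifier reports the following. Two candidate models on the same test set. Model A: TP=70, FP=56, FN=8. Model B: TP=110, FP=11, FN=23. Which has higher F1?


Model A: P=70/126=0.5556, R=70/78=0.8974, F1=2PR/(P+R)=2TP/(2TP+FP+FN)=140/204=0.6863
Model B: P=110/121=0.9091, R=110/133=0.8271, F1=2PR/(P+R)=2TP/(2TP+FP+FN)=220/254=0.8661
0.6863 < 0.8661 → Model B

Model B


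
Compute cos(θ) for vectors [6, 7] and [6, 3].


A·B = 6·6 + 7·3 = 57
‖A‖ = √85 = 9.2195, ‖B‖ = √45 = 6.7082
cos = 57/(√85·√45) = 57/√3825 = 0.9216

0.9216


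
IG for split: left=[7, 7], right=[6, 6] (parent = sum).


Parent = [13, 13], H_parent = 1
H_left = 1 (n=14), H_right = 1 (n=12)
H_children = (14/26)·1 + (12/26)·1 = 1
IG = 1 - 1 = 0.0

0.0


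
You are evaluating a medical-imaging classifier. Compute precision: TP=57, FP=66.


Precision = TP/(TP+FP)
= 57/(57+66)
= 57/123 = 46.34%

46.34%


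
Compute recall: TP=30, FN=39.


Recall = TP/(TP+FN)
= 30/(30+39)
= 30/69 = 43.48%

43.48%


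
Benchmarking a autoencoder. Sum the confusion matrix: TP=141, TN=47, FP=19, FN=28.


Total = TP + TN + FP + FN
= 141 + 47 + 19 + 28
= 235
(Predicted positive: 160, predicted negative: 75)

235


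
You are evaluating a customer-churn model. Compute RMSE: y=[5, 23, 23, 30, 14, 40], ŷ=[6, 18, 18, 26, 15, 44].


MSE = 84/6 = 14
RMSE = √(84/6) = 3.7417

3.7417


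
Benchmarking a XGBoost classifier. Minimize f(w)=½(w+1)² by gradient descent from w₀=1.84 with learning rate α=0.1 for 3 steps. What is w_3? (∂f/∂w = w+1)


step 1: grad = 1.84+1 = 2.84; w = 1.84 - 0.1·(2.84) = 1.556
step 2: grad = 1.556+1 = 2.556; w = 1.556 - 0.1·(2.556) = 1.3004
step 3: grad = 1.3004+1 = 2.3004; w = 1.3004 - 0.1·(2.3004) = 1.07036

1.07036


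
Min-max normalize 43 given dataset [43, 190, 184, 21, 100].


min=21, max=190
(43-21)/(190-21) = 22/169 = 0.1302

0.1302


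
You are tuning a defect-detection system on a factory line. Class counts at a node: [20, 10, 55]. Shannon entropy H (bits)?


Probabilities: [20/85, 10/85, 55/85] ≈ [0.2353, 0.1176, 0.6471]
H = -((20/85)·log₂(20/85) + (10/85)·log₂(10/85) + (55/85)·log₂(55/85))
  = 1.2608 bits

1.2608 bits


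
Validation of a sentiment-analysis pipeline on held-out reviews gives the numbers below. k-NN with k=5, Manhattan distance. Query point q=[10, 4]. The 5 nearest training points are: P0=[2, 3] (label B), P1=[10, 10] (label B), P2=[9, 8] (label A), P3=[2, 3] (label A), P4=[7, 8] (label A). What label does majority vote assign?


d(q,P0) = 9  (label B)
d(q,P1) = 6  (label B)
d(q,P2) = 5  (label A)
d(q,P3) = 9  (label A)
d(q,P4) = 7  (label A)
Votes: A=3, B=2
Majority → A

A


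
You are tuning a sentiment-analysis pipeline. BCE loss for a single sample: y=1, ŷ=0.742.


BCE = -[y·ln(p) + (1-y)·ln(1-p)]
= -1·ln(0.742) - 0
= -ln(0.742) = 0.2984

0.2984


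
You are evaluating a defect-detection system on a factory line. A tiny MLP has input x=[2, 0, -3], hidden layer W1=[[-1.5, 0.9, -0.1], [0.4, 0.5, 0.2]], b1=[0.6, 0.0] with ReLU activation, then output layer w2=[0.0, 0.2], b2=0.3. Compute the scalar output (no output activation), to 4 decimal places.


z1[0] = (-1.5)·(2) + (0.9)·(0) + (-0.1)·(-3) + 0.6 = -2.1
z1[1] = (0.4)·(2) + (0.5)·(0) + (0.2)·(-3) + 0.0 = 0.2
h = ReLU(z1) = [0.0, 0.2]
output = (0.0)·(0.0) + (0.2)·(0.2) + 0.3 = 0.34

0.34


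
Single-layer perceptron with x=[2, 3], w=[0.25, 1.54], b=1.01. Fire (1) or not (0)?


z = (2)·(0.25) + (3)·(1.54) + 1.01
  = 6.13
step(z) = 1 (z≥0)

1


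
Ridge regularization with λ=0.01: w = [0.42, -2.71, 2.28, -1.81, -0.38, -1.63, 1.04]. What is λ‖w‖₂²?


‖w‖₂² = (0.42)² + (-2.71)² + (2.28)² + (-1.81)² + (-0.38)² + (-1.63)² + (1.04)²
     = 0.1764 + 7.3441 + 5.1984 + 3.2761 + 0.1444 + 2.6569 + 1.0816
     = 19.8779
λ·‖w‖₂² = 0.01·19.8779 = 0.198779

0.198779


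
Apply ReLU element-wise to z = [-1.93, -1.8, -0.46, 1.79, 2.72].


ReLU(-1.93) = max(0, -1.93) = 0.0
ReLU(-1.8) = max(0, -1.8) = 0.0
ReLU(-0.46) = max(0, -0.46) = 0.0
ReLU(1.79) = max(0, 1.79) = 1.79
ReLU(2.72) = max(0, 2.72) = 2.72
result = [0.0, 0.0, 0.0, 1.79, 2.72]

[0.0, 0.0, 0.0, 1.79, 2.72]


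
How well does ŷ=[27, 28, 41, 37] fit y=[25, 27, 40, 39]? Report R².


ȳ = 32.75
SS_res = Σ(y-ŷ)² = 10
SS_tot = Σ(y-ȳ)² = 184.75
R² = 1 - SS_res/SS_tot = 1 - 0.0541 = 0.9459

0.9459


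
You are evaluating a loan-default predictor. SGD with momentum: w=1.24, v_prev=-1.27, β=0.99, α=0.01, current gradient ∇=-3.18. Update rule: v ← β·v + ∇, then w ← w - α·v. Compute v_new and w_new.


v_new = 0.99·-1.27 - 3.18 = -1.2573 - 3.18 = -4.4373
w_new = 1.24 - 0.01·-4.4373 = 1.24 + 0.044373 = 1.284373

v_new=-4.4373, w_new=1.284373


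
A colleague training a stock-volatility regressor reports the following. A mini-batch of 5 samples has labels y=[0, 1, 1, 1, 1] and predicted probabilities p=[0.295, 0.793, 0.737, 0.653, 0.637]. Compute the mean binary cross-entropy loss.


L[0] = -ln(1-0.295) = -ln(0.705) = 0.3496
L[1] = -ln(0.793) = 0.2319
L[2] = -ln(0.737) = 0.3052
L[3] = -ln(0.653) = 0.4262
L[4] = -ln(0.637) = 0.451
mean = (0.3496 + 0.2319 + 0.3052 + 0.4262 + 0.451)/5 = 0.3528

0.3528


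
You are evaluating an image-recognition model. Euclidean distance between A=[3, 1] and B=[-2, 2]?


d = √((3+ 2)² + (1-2)²)
  = √(25 + 1)
  = √26 = 5.099

5.099


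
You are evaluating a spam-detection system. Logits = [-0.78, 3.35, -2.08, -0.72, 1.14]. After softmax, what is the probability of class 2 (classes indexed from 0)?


Exponentials: e^-0.78=0.4584, e^3.35=28.5027, e^-2.08=0.1249, e^-0.72=0.4868, e^1.14=3.1268
Sum = 32.6996
Softmax = [0.014, 0.8717, 0.0038, 0.0149, 0.0956]
p[2] = 0.1249/32.6996 = 0.0038

0.0038


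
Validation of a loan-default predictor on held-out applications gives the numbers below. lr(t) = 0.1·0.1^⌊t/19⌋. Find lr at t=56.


n_drops = ⌊56/19⌋ = 2
lr = 0.1·0.1^2 = 0.1·0.01 = 0.001

0.001


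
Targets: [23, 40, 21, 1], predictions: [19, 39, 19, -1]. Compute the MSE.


Squared errors: (23-19)²=16, (40-39)²=1, (21-19)²=4, (1+ 1)²=4
Sum = 25
MSE = 25/4 = 25/4

25/4


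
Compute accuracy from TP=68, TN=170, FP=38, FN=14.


Accuracy = (TP+TN)/(TP+TN+FP+FN)
= (68+170)/(290)
= 238/290 = 82.07%

82.07%


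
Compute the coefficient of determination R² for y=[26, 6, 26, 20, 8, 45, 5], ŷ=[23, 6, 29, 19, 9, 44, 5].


ȳ = 19.4286
SS_res = Σ(y-ŷ)² = 21
SS_tot = Σ(y-ȳ)² = 1259.71
R² = 1 - SS_res/SS_tot = 1 - 0.0167 = 0.9833

0.9833


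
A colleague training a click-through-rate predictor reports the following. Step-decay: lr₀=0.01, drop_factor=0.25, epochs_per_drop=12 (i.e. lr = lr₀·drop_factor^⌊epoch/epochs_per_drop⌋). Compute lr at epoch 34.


n_drops = ⌊34/12⌋ = 2
lr = 0.01·0.25^2 = 0.01·0.0625 = 0.000625

0.000625


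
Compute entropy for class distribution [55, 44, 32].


Probabilities: [55/131, 44/131, 32/131] ≈ [0.4198, 0.3359, 0.2443]
H = -((55/131)·log₂(55/131) + (44/131)·log₂(44/131) + (32/131)·log₂(32/131))
  = 1.5511 bits

1.5511 bits


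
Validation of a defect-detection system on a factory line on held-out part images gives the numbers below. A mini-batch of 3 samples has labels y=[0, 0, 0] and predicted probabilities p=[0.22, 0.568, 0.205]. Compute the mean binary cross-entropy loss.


L[0] = -ln(1-0.22) = -ln(0.78) = 0.2485
L[1] = -ln(1-0.568) = -ln(0.432) = 0.8393
L[2] = -ln(1-0.205) = -ln(0.795) = 0.2294
mean = (0.2485 + 0.8393 + 0.2294)/3 = 0.4391

0.4391


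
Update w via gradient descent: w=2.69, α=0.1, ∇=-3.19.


w_new = w - α·∇
= 2.69 - 0.1·-3.19
= 2.69 + 0.319
= 3.009

3.009


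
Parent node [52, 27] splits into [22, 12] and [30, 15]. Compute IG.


Parent = [52, 27], H_parent = 0.9265
H_left = 0.9367 (n=34), H_right = 0.9183 (n=45)
H_children = (34/79)·0.9367 + (45/79)·0.9183 = 0.9262
IG = 0.9265 - 0.9262 = 0.0003

0.0003


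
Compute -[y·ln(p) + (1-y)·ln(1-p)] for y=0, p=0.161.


BCE = -[y·ln(p) + (1-y)·ln(1-p)]
= -0 - 1·ln(1-0.161)
= -ln(0.839) = 0.1755

0.1755


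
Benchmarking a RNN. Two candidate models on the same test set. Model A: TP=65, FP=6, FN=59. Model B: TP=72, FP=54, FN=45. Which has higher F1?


Model A: P=65/71=0.9155, R=65/124=0.5242, F1=2PR/(P+R)=2TP/(2TP+FP+FN)=130/195=0.6667
Model B: P=72/126=0.5714, R=72/117=0.6154, F1=2PR/(P+R)=2TP/(2TP+FP+FN)=144/243=0.5926
0.6667 > 0.5926 → Model A

Model A


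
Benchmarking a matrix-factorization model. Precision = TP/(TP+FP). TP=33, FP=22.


Precision = TP/(TP+FP)
= 33/(33+22)
= 33/55 = 60.0%

60.0%


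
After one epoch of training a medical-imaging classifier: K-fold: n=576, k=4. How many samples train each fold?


Fold size = 576/4 = 144
Training per fold = 576 - 144 = 432

432


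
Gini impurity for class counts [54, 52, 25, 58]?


Probabilities: [54/189, 52/189, 25/189, 58/189] ≈ [0.2857, 0.2751, 0.1323, 0.3069]
Σpᵢ² = (2916 + 2704 + 625 + 3364)/189² = 9609/35721
Gini = 1 - Σpᵢ² = 1 - 9609/35721 = 0.731

0.731


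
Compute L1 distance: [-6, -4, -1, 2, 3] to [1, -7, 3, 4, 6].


d = |-6-1| + |-4+ 7| + |-1-3| + |2-4| + |3-6|
  = 7 + 3 + 4 + 2 + 3
  = 19

19


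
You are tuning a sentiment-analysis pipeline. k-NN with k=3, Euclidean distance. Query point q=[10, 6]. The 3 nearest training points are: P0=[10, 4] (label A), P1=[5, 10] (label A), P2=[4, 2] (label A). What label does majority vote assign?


d(q,P0) = 2.0  (label A)
d(q,P1) = 6.4031  (label A)
d(q,P2) = 7.2111  (label A)
Votes: A=3, B=0
Majority → A

A


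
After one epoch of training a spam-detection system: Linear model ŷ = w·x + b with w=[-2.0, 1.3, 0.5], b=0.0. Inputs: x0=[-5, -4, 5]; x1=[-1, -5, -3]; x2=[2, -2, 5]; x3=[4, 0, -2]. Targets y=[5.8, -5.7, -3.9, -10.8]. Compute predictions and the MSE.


ŷ0 = (-2.0)·(-5) + (1.3)·(-4) + (0.5)·(5) + 0.0 = 7.3
ŷ1 = (-2.0)·(-1) + (1.3)·(-5) + (0.5)·(-3) + 0.0 = -6.0
ŷ2 = (-2.0)·(2) + (1.3)·(-2) + (0.5)·(5) + 0.0 = -4.1
ŷ3 = (-2.0)·(4) + (1.3)·(0) + (0.5)·(-2) + 0.0 = -9.0
errors² = [2.25, 0.09, 0.04, 3.24]
MSE = 5.6200/4 = 1.405

1.405


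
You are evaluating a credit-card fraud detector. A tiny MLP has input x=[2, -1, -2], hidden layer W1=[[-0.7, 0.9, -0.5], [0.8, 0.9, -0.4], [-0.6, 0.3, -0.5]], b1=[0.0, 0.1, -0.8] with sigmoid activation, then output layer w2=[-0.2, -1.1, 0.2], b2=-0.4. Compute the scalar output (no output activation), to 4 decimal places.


z1[0] = (-0.7)·(2) + (0.9)·(-1) + (-0.5)·(-2) + 0.0 = -1.3
z1[1] = (0.8)·(2) + (0.9)·(-1) + (-0.4)·(-2) + 0.1 = 1.6
z1[2] = (-0.6)·(2) + (0.3)·(-1) + (-0.5)·(-2) - 0.8 = -1.3
h = sigmoid(z1) = [0.2142, 0.832, 0.2142]
output = (-0.2)·(0.2142) + (-1.1)·(0.832) + (0.2)·(0.2142) - 0.4 = -1.3152

-1.3152


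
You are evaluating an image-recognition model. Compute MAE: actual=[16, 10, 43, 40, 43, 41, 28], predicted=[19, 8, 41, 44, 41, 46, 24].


Absolute errors: |16-19|=3, |10-8|=2, |43-41|=2, |40-44|=4, |43-41|=2, |41-46|=5, |28-24|=4
Sum = 22
MAE = 22/7 = 22/7

22/7


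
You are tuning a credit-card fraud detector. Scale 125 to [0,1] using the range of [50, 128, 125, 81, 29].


min=29, max=128
(125-29)/(128-29) = 96/99 = 0.9697

0.9697


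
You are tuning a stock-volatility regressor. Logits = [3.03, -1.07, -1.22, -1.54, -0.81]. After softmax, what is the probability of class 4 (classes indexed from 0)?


Exponentials: e^3.03=20.6972, e^-1.07=0.343, e^-1.22=0.2952, e^-1.54=0.2144, e^-0.81=0.4449
Sum = 21.9947
Softmax = [0.941, 0.0156, 0.0134, 0.0097, 0.0202]
p[4] = 0.4449/21.9947 = 0.0202

0.0202


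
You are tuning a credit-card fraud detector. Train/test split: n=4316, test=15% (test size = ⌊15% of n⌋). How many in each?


Test = ⌊4316·15/100⌋ = 647
Train = 4316 - 647 = 3669

Train: 3669, Test: 647


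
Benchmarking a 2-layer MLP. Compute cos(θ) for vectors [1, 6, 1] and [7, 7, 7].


A·B = 1·7 + 6·7 + 1·7 = 56
‖A‖ = √38 = 6.1644, ‖B‖ = √147 = 12.1244
cos = 56/(√38·√147) = 56/√5586 = 0.7493

0.7493


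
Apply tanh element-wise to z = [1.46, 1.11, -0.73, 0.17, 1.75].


tanh(1.46) = 0.8977
tanh(1.11) = 0.8041
tanh(-0.73) = -0.6231
tanh(0.17) = 0.1684
tanh(1.75) = 0.9414
result = [0.8977, 0.8041, -0.6231, 0.1684, 0.9414]

[0.8977, 0.8041, -0.6231, 0.1684, 0.9414]


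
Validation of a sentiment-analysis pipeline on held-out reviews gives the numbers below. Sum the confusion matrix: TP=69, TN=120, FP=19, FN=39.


Total = TP + TN + FP + FN
= 69 + 120 + 19 + 39
= 247
(Predicted positive: 88, predicted negative: 159)

247


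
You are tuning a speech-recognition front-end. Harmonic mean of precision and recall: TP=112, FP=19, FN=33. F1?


Precision = 112/131 = 0.855
Recall = 112/145 = 0.7724
F1 = 2·P·R/(P+R) = 2·TP/(2·TP+FP+FN) = 224/(224+19+33) = 224/276 = 0.8116

0.8116


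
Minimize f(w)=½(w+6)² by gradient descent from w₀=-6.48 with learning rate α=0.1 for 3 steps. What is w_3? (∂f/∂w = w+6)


step 1: grad = -6.48+6 = -0.48; w = -6.48 - 0.1·(-0.48) = -6.432
step 2: grad = -6.432+6 = -0.432; w = -6.432 - 0.1·(-0.432) = -6.3888
step 3: grad = -6.3888+6 = -0.3888; w = -6.3888 - 0.1·(-0.3888) = -6.34992

-6.34992


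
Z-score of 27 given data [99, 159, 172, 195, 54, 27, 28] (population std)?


μ = 104.8571, σ = 65.6341
z = (27 - 104.8571)/65.6341 = -1.1862

-1.1862


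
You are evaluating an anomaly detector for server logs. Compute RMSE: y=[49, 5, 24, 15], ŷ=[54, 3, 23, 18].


MSE = 39/4 = 9.75
RMSE = √(39/4) = 3.1225

3.1225


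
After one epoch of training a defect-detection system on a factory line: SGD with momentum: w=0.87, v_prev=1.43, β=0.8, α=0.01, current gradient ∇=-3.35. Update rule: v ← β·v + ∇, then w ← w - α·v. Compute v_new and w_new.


v_new = 0.8·1.43 - 3.35 = 1.144 - 3.35 = -2.206
w_new = 0.87 - 0.01·-2.206 = 0.87 + 0.02206 = 0.89206

v_new=-2.206, w_new=0.89206


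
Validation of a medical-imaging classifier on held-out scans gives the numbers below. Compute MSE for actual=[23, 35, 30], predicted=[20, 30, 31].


Squared errors: (23-20)²=9, (35-30)²=25, (30-31)²=1
Sum = 35
MSE = 35/3 = 35/3

35/3


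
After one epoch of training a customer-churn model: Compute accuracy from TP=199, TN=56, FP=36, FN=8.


Accuracy = (TP+TN)/(TP+TN+FP+FN)
= (199+56)/(299)
= 255/299 = 85.28%

85.28%


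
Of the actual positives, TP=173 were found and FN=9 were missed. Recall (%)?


Recall = TP/(TP+FN)
= 173/(173+9)
= 173/182 = 95.05%

95.05%


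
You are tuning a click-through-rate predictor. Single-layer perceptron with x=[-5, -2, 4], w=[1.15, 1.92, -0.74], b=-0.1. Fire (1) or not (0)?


z = (-5)·(1.15) + (-2)·(1.92) + (4)·(-0.74) - 0.1
  = -12.65
step(z) = 0 (z<0)

0


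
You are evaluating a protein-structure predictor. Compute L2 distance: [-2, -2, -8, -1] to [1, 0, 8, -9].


d = √((-2-1)² + (-2-0)² + (-8-8)² + (-1+ 9)²)
  = √(9 + 4 + 256 + 64)
  = √333 = 18.2483

18.2483


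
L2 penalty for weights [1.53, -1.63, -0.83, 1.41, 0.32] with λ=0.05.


‖w‖₂² = (1.53)² + (-1.63)² + (-0.83)² + (1.41)² + (0.32)²
     = 2.3409 + 2.6569 + 0.6889 + 1.9881 + 0.1024
     = 7.7772
λ·‖w‖₂² = 0.05·7.7772 = 0.38886

0.38886


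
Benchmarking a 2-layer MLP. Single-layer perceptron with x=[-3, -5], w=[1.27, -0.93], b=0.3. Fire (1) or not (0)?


z = (-3)·(1.27) + (-5)·(-0.93) + 0.3
  = 1.14
step(z) = 1 (z≥0)

1


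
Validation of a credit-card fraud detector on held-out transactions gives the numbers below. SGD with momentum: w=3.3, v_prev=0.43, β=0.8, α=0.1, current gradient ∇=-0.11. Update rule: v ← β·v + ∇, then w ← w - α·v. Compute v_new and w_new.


v_new = 0.8·0.43 - 0.11 = 0.344 - 0.11 = 0.234
w_new = 3.3 - 0.1·0.234 = 3.3 - 0.0234 = 3.2766

v_new=0.234, w_new=3.2766


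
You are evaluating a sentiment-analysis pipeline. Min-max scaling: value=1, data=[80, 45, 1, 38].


min=1, max=80
(1-1)/(80-1) = 0/79 = 0.0

0.0


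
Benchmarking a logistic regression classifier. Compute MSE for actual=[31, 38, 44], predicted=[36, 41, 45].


Squared errors: (31-36)²=25, (38-41)²=9, (44-45)²=1
Sum = 35
MSE = 35/3 = 35/3

35/3


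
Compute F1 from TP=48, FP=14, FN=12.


Precision = 48/62 = 0.7742
Recall = 48/60 = 0.8
F1 = 2·P·R/(P+R) = 2·TP/(2·TP+FP+FN) = 96/(96+14+12) = 96/122 = 0.7869

0.7869


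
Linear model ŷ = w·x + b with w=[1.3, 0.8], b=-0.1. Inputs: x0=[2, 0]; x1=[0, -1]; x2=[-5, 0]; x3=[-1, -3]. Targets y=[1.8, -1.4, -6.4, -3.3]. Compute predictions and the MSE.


ŷ0 = (1.3)·(2) + (0.8)·(0) - 0.1 = 2.5
ŷ1 = (1.3)·(0) + (0.8)·(-1) - 0.1 = -0.9
ŷ2 = (1.3)·(-5) + (0.8)·(0) - 0.1 = -6.6
ŷ3 = (1.3)·(-1) + (0.8)·(-3) - 0.1 = -3.8
errors² = [0.49, 0.25, 0.04, 0.25]
MSE = 1.0300/4 = 0.2575

0.2575


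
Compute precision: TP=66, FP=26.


Precision = TP/(TP+FP)
= 66/(66+26)
= 66/92 = 71.74%

71.74%


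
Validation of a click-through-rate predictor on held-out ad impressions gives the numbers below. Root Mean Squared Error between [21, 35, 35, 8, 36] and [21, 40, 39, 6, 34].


MSE = 49/5 = 9.8
RMSE = √(49/5) = 3.1305

3.1305


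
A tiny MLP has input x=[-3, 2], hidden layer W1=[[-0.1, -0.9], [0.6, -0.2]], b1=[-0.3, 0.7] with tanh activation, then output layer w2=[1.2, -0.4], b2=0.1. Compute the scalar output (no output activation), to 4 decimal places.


z1[0] = (-0.1)·(-3) + (-0.9)·(2) - 0.3 = -1.8
z1[1] = (0.6)·(-3) + (-0.2)·(2) + 0.7 = -1.5
h = tanh(z1) = [-0.9468, -0.9051]
output = (1.2)·(-0.9468) + (-0.4)·(-0.9051) + 0.1 = -0.6741

-0.6741


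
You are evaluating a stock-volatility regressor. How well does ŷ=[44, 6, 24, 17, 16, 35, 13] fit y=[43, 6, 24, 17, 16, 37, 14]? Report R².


ȳ = 22.4286
SS_res = Σ(y-ŷ)² = 6
SS_tot = Σ(y-ȳ)² = 1049.71
R² = 1 - SS_res/SS_tot = 1 - 0.0057 = 0.9943

0.9943


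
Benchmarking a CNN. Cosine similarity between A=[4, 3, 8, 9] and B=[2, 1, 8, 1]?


A·B = 4·2 + 3·1 + 8·8 + 9·1 = 84
‖A‖ = √170 = 13.0384, ‖B‖ = √70 = 8.3666
cos = 84/(√170·√70) = 84/√11900 = 0.77

0.77


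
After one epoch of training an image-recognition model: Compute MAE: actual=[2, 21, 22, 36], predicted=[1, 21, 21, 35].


Absolute errors: |2-1|=1, |21-21|=0, |22-21|=1, |36-35|=1
Sum = 3
MAE = 3/4 = 3/4

3/4


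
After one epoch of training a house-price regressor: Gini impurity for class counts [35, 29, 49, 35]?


Probabilities: [35/148, 29/148, 49/148, 35/148] ≈ [0.2365, 0.1959, 0.3311, 0.2365]
Σpᵢ² = (1225 + 841 + 2401 + 1225)/148² = 5692/21904
Gini = 1 - Σpᵢ² = 1 - 5692/21904 = 0.7401

0.7401


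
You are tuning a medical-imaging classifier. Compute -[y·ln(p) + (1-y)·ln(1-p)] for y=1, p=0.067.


BCE = -[y·ln(p) + (1-y)·ln(1-p)]
= -1·ln(0.067) - 0
= -ln(0.067) = 2.7031

2.7031


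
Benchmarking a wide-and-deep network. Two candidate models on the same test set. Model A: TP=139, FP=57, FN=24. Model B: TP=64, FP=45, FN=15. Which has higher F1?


Model A: P=139/196=0.7092, R=139/163=0.8528, F1=2PR/(P+R)=2TP/(2TP+FP+FN)=278/359=0.7744
Model B: P=64/109=0.5872, R=64/79=0.8101, F1=2PR/(P+R)=2TP/(2TP+FP+FN)=128/188=0.6809
0.7744 > 0.6809 → Model A

Model A


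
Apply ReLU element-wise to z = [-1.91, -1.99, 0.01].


ReLU(-1.91) = max(0, -1.91) = 0.0
ReLU(-1.99) = max(0, -1.99) = 0.0
ReLU(0.01) = max(0, 0.01) = 0.01
result = [0.0, 0.0, 0.01]

[0.0, 0.0, 0.01]


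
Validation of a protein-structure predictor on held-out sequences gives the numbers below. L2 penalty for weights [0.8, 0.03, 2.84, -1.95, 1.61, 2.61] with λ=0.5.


‖w‖₂² = (0.8)² + (0.03)² + (2.84)² + (-1.95)² + (1.61)² + (2.61)²
     = 0.64 + 0.0009 + 8.0656 + 3.8025 + 2.5921 + 6.8121
     = 21.9132
λ·‖w‖₂² = 0.5·21.9132 = 10.9566

10.9566


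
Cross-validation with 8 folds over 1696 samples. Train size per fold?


Fold size = 1696/8 = 212
Training per fold = 1696 - 212 = 1484

1484


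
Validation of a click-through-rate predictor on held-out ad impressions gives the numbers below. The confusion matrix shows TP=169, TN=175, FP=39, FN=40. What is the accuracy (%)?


Accuracy = (TP+TN)/(TP+TN+FP+FN)
= (169+175)/(423)
= 344/423 = 81.32%

81.32%


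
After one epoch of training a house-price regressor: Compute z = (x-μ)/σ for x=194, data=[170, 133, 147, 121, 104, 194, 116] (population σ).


μ = 140.7143, σ = 29.6249
z = (194 - 140.7143)/29.6249 = 1.7987

1.7987


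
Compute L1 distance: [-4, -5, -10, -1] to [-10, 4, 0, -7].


d = |-4+ 10| + |-5-4| + |-10-0| + |-1+ 7|
  = 6 + 9 + 10 + 6
  = 31

31


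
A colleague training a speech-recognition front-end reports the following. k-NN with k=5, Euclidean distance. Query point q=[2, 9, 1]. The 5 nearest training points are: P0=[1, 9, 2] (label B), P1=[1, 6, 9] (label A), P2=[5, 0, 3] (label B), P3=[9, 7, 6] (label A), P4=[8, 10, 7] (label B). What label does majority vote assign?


d(q,P0) = 1.4142  (label B)
d(q,P1) = 8.6023  (label A)
d(q,P2) = 9.6954  (label B)
d(q,P3) = 8.8318  (label A)
d(q,P4) = 8.544  (label B)
Votes: A=2, B=3
Majority → B

B


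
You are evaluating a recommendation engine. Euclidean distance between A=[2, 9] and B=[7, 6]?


d = √((2-7)² + (9-6)²)
  = √(25 + 9)
  = √34 = 5.831

5.831


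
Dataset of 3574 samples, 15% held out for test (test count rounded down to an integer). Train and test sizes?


Test = ⌊3574·15/100⌋ = 536
Train = 3574 - 536 = 3038

Train: 3038, Test: 536


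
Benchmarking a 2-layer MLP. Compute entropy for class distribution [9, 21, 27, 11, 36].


Probabilities: [9/104, 21/104, 27/104, 11/104, 36/104] ≈ [0.0865, 0.2019, 0.2596, 0.1058, 0.3462]
H = -((9/104)·log₂(9/104) + (21/104)·log₂(21/104) + (27/104)·log₂(27/104) + (11/104)·log₂(11/104) + (36/104)·log₂(36/104))
  = 2.1493 bits

2.1493 bits


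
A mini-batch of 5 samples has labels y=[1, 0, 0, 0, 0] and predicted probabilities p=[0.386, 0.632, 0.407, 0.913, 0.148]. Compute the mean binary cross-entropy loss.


L[0] = -ln(0.386) = 0.9519
L[1] = -ln(1-0.632) = -ln(0.368) = 0.9997
L[2] = -ln(1-0.407) = -ln(0.593) = 0.5226
L[3] = -ln(1-0.913) = -ln(0.087) = 2.4418
L[4] = -ln(1-0.148) = -ln(0.852) = 0.1602
mean = (0.9519 + 0.9997 + 0.5226 + 2.4418 + 0.1602)/5 = 1.0152

1.0152


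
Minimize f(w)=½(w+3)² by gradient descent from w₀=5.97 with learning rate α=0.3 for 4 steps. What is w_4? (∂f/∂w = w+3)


step 1: grad = 5.97+3 = 8.97; w = 5.97 - 0.3·(8.97) = 3.279
step 2: grad = 3.279+3 = 6.279; w = 3.279 - 0.3·(6.279) = 1.3953
step 3: grad = 1.3953+3 = 4.3953; w = 1.3953 - 0.3·(4.3953) = 0.07671
step 4: grad = 0.07671+3 = 3.07671; w = 0.07671 - 0.3·(3.07671) = -0.846303

-0.846303


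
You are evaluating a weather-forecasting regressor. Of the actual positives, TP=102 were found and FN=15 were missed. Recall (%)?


Recall = TP/(TP+FN)
= 102/(102+15)
= 102/117 = 87.18%

87.18%


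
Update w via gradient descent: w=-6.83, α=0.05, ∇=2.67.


w_new = w - α·∇
= -6.83 - 0.05·2.67
= -6.83 - 0.1335
= -6.9635

-6.9635


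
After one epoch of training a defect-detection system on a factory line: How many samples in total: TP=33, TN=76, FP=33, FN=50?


Total = TP + TN + FP + FN
= 33 + 76 + 33 + 50
= 192
(Predicted positive: 66, predicted negative: 126)

192


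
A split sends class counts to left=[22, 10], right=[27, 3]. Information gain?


Parent = [49, 13], H_parent = 0.7409
H_left = 0.896 (n=32), H_right = 0.469 (n=30)
H_children = (32/62)·0.896 + (30/62)·0.469 = 0.6894
IG = 0.7409 - 0.6894 = 0.0515

0.0515


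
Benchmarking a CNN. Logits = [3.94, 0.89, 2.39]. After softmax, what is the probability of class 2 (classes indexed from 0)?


Exponentials: e^3.94=51.4186, e^0.89=2.4351, e^2.39=10.9135
Sum = 64.7672
Softmax = [0.7939, 0.0376, 0.1685]
p[2] = 10.9135/64.7672 = 0.1685

0.1685


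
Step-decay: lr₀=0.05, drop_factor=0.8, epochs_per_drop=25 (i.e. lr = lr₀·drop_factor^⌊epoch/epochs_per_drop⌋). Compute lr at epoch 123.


n_drops = ⌊123/25⌋ = 4
lr = 0.05·0.8^4 = 0.05·0.4096 = 0.02048

0.02048


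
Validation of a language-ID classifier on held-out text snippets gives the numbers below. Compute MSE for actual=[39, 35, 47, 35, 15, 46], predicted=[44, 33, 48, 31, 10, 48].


Squared errors: (39-44)²=25, (35-33)²=4, (47-48)²=1, (35-31)²=16, (15-10)²=25, (46-48)²=4
Sum = 75
MSE = 75/6 = 25/2

25/2


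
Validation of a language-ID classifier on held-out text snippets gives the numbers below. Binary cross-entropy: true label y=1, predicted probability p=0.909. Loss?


BCE = -[y·ln(p) + (1-y)·ln(1-p)]
= -1·ln(0.909) - 0
= -ln(0.909) = 0.0954

0.0954


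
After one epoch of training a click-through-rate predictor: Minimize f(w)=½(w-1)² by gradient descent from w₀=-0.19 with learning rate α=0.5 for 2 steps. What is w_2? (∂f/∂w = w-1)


step 1: grad = -0.19-1 = -1.19; w = -0.19 - 0.5·(-1.19) = 0.405
step 2: grad = 0.405-1 = -0.595; w = 0.405 - 0.5·(-0.595) = 0.7025

0.7025


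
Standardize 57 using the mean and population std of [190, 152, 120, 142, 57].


μ = 132.2, σ = 43.8926
z = (57 - 132.2)/43.8926 = -1.7133

-1.7133


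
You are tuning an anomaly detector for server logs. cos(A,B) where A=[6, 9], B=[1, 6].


A·B = 6·1 + 9·6 = 60
‖A‖ = √117 = 10.8167, ‖B‖ = √37 = 6.0828
cos = 60/(√117·√37) = 60/√4329 = 0.9119

0.9119


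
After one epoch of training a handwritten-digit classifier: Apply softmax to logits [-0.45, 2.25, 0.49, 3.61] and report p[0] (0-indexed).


Exponentials: e^-0.45=0.6376, e^2.25=9.4877, e^0.49=1.6323, e^3.61=36.9661
Sum = 48.7237
Softmax = [0.0131, 0.1947, 0.0335, 0.7587]
p[0] = 0.6376/48.7237 = 0.0131

0.0131


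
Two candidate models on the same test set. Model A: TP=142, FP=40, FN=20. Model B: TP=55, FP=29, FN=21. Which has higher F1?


Model A: P=142/182=0.7802, R=142/162=0.8765, F1=2PR/(P+R)=2TP/(2TP+FP+FN)=284/344=0.8256
Model B: P=55/84=0.6548, R=55/76=0.7237, F1=2PR/(P+R)=2TP/(2TP+FP+FN)=110/160=0.6875
0.8256 > 0.6875 → Model A

Model A


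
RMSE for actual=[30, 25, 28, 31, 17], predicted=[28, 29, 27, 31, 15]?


MSE = 25/5 = 5
RMSE = √(25/5) = 2.2361

2.2361


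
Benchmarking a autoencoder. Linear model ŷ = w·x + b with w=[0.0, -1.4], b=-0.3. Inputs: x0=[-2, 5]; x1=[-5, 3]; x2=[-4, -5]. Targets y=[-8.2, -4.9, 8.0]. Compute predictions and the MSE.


ŷ0 = (0.0)·(-2) + (-1.4)·(5) - 0.3 = -7.3
ŷ1 = (0.0)·(-5) + (-1.4)·(3) - 0.3 = -4.5
ŷ2 = (0.0)·(-4) + (-1.4)·(-5) - 0.3 = 6.7
errors² = [0.81, 0.16, 1.69]
MSE = 2.6600/3 = 0.8867

0.8867


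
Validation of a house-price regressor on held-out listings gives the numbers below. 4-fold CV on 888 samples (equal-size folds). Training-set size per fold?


Fold size = 888/4 = 222
Training per fold = 888 - 222 = 666

666


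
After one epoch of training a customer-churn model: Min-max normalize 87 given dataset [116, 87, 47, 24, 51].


min=24, max=116
(87-24)/(116-24) = 63/92 = 0.6848

0.6848


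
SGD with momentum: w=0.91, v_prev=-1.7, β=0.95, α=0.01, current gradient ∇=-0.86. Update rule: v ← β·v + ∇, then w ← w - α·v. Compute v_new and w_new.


v_new = 0.95·-1.7 - 0.86 = -1.615 - 0.86 = -2.475
w_new = 0.91 - 0.01·-2.475 = 0.91 + 0.02475 = 0.93475

v_new=-2.475, w_new=0.93475


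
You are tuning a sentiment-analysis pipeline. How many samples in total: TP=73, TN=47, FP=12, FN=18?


Total = TP + TN + FP + FN
= 73 + 47 + 12 + 18
= 150
(Predicted positive: 85, predicted negative: 65)

150


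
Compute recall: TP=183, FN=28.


Recall = TP/(TP+FN)
= 183/(183+28)
= 183/211 = 86.73%

86.73%


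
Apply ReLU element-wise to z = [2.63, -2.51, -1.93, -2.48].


ReLU(2.63) = max(0, 2.63) = 2.63
ReLU(-2.51) = max(0, -2.51) = 0.0
ReLU(-1.93) = max(0, -1.93) = 0.0
ReLU(-2.48) = max(0, -2.48) = 0.0
result = [2.63, 0.0, 0.0, 0.0]

[2.63, 0.0, 0.0, 0.0]


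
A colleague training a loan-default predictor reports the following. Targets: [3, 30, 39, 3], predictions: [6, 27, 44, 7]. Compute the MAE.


Absolute errors: |3-6|=3, |30-27|=3, |39-44|=5, |3-7|=4
Sum = 15
MAE = 15/4 = 15/4

15/4


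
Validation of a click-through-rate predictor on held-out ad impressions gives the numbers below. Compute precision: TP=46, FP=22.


Precision = TP/(TP+FP)
= 46/(46+22)
= 46/68 = 67.65%

67.65%


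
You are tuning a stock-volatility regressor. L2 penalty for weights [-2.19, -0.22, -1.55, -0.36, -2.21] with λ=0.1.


‖w‖₂² = (-2.19)² + (-0.22)² + (-1.55)² + (-0.36)² + (-2.21)²
     = 4.7961 + 0.0484 + 2.4025 + 0.1296 + 4.8841
     = 12.2607
λ·‖w‖₂² = 0.1·12.2607 = 1.22607

1.22607


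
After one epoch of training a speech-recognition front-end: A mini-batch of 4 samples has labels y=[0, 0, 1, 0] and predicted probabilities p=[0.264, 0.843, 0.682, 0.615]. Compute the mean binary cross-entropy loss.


L[0] = -ln(1-0.264) = -ln(0.736) = 0.3065
L[1] = -ln(1-0.843) = -ln(0.157) = 1.8515
L[2] = -ln(0.682) = 0.3827
L[3] = -ln(1-0.615) = -ln(0.385) = 0.9545
mean = (0.3065 + 1.8515 + 0.3827 + 0.9545)/4 = 0.8738

0.8738


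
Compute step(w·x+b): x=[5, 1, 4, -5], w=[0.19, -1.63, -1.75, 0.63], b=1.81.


z = (5)·(0.19) + (1)·(-1.63) + (4)·(-1.75) + (-5)·(0.63) + 1.81
  = -9.02
step(z) = 0 (z<0)

0


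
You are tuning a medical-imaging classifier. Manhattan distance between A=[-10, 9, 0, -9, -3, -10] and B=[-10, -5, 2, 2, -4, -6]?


d = |-10+ 10| + |9+ 5| + |0-2| + |-9-2| + |-3+ 4| + |-10+ 6|
  = 0 + 14 + 2 + 11 + 1 + 4
  = 32

32


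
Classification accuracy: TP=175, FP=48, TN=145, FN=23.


Accuracy = (TP+TN)/(TP+TN+FP+FN)
= (175+145)/(391)
= 320/391 = 81.84%

81.84%


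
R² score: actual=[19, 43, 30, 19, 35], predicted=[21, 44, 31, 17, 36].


ȳ = 29.2
SS_res = Σ(y-ŷ)² = 11
SS_tot = Σ(y-ȳ)² = 432.8
R² = 1 - SS_res/SS_tot = 1 - 0.0254 = 0.9746

0.9746


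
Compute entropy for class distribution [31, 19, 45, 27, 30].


Probabilities: [31/152, 19/152, 45/152, 27/152, 30/152] ≈ [0.2039, 0.125, 0.2961, 0.1776, 0.1974]
H = -((31/152)·log₂(31/152) + (19/152)·log₂(19/152) + (45/152)·log₂(45/152) + (27/152)·log₂(27/152) + (30/152)·log₂(30/152))
  = 2.2676 bits

2.2676 bits


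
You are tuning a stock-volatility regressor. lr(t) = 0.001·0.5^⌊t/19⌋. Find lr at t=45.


n_drops = ⌊45/19⌋ = 2
lr = 0.001·0.5^2 = 0.001·0.25 = 0.00025

0.00025


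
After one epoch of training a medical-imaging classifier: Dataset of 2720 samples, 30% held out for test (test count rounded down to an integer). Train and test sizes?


Test = ⌊2720·30/100⌋ = 816
Train = 2720 - 816 = 1904

Train: 1904, Test: 816


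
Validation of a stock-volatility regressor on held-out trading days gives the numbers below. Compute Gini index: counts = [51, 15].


Probabilities: [51/66, 15/66] ≈ [0.7727, 0.2273]
Σpᵢ² = (2601 + 225)/66² = 2826/4356
Gini = 1 - Σpᵢ² = 1 - 2826/4356 = 0.3512

0.3512


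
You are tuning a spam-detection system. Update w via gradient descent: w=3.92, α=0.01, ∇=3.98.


w_new = w - α·∇
= 3.92 - 0.01·3.98
= 3.92 - 0.0398
= 3.8802

3.8802


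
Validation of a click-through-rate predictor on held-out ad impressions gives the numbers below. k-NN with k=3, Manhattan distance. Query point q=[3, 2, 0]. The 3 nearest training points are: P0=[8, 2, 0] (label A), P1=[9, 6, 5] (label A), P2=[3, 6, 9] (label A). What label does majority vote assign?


d(q,P0) = 5  (label A)
d(q,P1) = 15  (label A)
d(q,P2) = 13  (label A)
Votes: A=3, B=0
Majority → A

A


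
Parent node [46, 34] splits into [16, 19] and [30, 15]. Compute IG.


Parent = [46, 34], H_parent = 0.9837
H_left = 0.9947 (n=35), H_right = 0.9183 (n=45)
H_children = (35/80)·0.9947 + (45/80)·0.9183 = 0.9517
IG = 0.9837 - 0.9517 = 0.032

0.032


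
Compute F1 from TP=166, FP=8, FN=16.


Precision = 166/174 = 0.954
Recall = 166/182 = 0.9121
F1 = 2·P·R/(P+R) = 2·TP/(2·TP+FP+FN) = 332/(332+8+16) = 332/356 = 0.9326

0.9326


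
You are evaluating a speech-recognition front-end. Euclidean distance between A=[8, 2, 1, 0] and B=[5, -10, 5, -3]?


d = √((8-5)² + (2+ 10)² + (1-5)² + (0+ 3)²)
  = √(9 + 144 + 16 + 9)
  = √178 = 13.3417

13.3417


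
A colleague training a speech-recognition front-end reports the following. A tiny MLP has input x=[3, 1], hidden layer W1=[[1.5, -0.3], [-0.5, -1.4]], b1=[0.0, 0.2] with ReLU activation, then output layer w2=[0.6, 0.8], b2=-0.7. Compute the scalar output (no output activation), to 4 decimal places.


z1[0] = (1.5)·(3) + (-0.3)·(1) + 0.0 = 4.2
z1[1] = (-0.5)·(3) + (-1.4)·(1) + 0.2 = -2.7
h = ReLU(z1) = [4.2, 0.0]
output = (0.6)·(4.2) + (0.8)·(0.0) - 0.7 = 1.82

1.82


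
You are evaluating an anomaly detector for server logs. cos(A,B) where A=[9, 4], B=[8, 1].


A·B = 9·8 + 4·1 = 76
‖A‖ = √97 = 9.8489, ‖B‖ = √65 = 8.0623
cos = 76/(√97·√65) = 76/√6305 = 0.9571

0.9571


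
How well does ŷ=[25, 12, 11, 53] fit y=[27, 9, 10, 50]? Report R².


ȳ = 24
SS_res = Σ(y-ŷ)² = 23
SS_tot = Σ(y-ȳ)² = 1106
R² = 1 - SS_res/SS_tot = 1 - 0.0208 = 0.9792

0.9792


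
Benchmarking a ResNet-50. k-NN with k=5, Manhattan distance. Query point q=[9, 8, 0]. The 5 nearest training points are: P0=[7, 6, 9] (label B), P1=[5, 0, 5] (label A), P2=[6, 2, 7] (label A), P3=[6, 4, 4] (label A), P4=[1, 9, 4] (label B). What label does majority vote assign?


d(q,P0) = 13  (label B)
d(q,P1) = 17  (label A)
d(q,P2) = 16  (label A)
d(q,P3) = 11  (label A)
d(q,P4) = 13  (label B)
Votes: A=3, B=2
Majority → A

A


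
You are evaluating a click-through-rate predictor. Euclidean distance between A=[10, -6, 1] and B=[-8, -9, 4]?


d = √((10+ 8)² + (-6+ 9)² + (1-4)²)
  = √(324 + 9 + 9)
  = √342 = 18.4932

18.4932


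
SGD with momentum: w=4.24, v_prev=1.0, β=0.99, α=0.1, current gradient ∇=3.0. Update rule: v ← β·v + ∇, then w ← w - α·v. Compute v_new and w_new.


v_new = 0.99·1.0 + 3.0 = 0.99 + 3.0 = 3.99
w_new = 4.24 - 0.1·3.99 = 4.24 - 0.399 = 3.841

v_new=3.99, w_new=3.841


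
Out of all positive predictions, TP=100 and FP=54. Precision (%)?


Precision = TP/(TP+FP)
= 100/(100+54)
= 100/154 = 64.94%

64.94%


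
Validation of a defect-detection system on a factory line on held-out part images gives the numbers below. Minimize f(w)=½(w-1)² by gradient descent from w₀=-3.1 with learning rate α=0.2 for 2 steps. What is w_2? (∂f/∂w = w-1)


step 1: grad = -3.1-1 = -4.1; w = -3.1 - 0.2·(-4.1) = -2.28
step 2: grad = -2.28-1 = -3.28; w = -2.28 - 0.2·(-3.28) = -1.624

-1.624


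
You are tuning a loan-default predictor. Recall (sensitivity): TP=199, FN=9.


Recall = TP/(TP+FN)
= 199/(199+9)
= 199/208 = 95.67%

95.67%


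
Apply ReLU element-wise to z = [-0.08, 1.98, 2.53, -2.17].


ReLU(-0.08) = max(0, -0.08) = 0.0
ReLU(1.98) = max(0, 1.98) = 1.98
ReLU(2.53) = max(0, 2.53) = 2.53
ReLU(-2.17) = max(0, -2.17) = 0.0
result = [0.0, 1.98, 2.53, 0.0]

[0.0, 1.98, 2.53, 0.0]


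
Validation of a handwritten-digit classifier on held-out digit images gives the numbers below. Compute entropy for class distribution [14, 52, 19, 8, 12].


Probabilities: [14/105, 52/105, 19/105, 8/105, 12/105] ≈ [0.1333, 0.4952, 0.181, 0.0762, 0.1143]
H = -((14/105)·log₂(14/105) + (52/105)·log₂(52/105) + (19/105)·log₂(19/105) + (8/105)·log₂(8/105) + (12/105)·log₂(12/105))
  = 1.9766 bits

1.9766 bits
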